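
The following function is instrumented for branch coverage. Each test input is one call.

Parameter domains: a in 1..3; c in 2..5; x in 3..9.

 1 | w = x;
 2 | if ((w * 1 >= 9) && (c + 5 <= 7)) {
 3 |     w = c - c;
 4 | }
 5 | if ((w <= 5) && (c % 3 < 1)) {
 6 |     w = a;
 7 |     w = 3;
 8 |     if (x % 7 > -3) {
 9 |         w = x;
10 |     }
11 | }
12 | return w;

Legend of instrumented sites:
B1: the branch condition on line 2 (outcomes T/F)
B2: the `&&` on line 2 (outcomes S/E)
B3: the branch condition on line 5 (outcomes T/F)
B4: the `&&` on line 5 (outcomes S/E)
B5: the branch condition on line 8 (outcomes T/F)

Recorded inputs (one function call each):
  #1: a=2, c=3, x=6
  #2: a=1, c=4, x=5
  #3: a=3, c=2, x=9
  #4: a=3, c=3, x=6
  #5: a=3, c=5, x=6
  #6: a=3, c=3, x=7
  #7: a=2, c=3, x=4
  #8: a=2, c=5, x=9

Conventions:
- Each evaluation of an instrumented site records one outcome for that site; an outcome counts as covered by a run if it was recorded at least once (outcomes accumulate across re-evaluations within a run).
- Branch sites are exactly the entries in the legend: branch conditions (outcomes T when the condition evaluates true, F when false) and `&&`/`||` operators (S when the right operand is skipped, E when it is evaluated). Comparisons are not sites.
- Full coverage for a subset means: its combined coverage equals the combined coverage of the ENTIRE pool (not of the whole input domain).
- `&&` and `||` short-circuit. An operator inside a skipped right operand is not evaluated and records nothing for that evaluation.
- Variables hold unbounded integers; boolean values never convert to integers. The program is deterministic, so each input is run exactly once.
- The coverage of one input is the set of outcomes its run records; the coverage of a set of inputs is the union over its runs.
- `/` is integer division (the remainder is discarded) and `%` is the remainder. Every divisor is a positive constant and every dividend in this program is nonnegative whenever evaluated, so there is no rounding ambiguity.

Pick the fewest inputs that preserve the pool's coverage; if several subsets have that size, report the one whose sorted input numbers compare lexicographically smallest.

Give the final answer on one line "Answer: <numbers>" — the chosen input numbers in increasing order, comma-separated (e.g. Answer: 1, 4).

input #1 (a=2, c=3, x=6): events B2->S, B1->F, B4->S, B3->F; covers B1=F, B2=S, B3=F, B4=S
input #2 (a=1, c=4, x=5): events B2->S, B1->F, B4->E, B3->F; covers B1=F, B2=S, B3=F, B4=E
input #3 (a=3, c=2, x=9): events B2->E, B1->T, B4->E, B3->F; covers B1=T, B2=E, B3=F, B4=E
input #4 (a=3, c=3, x=6): events B2->S, B1->F, B4->S, B3->F; covers B1=F, B2=S, B3=F, B4=S
input #5 (a=3, c=5, x=6): events B2->S, B1->F, B4->S, B3->F; covers B1=F, B2=S, B3=F, B4=S
input #6 (a=3, c=3, x=7): events B2->S, B1->F, B4->S, B3->F; covers B1=F, B2=S, B3=F, B4=S
input #7 (a=2, c=3, x=4): events B2->S, B1->F, B4->E, B3->T, B5->T; covers B1=F, B2=S, B3=T, B4=E, B5=T
input #8 (a=2, c=5, x=9): events B2->E, B1->F, B4->S, B3->F; covers B1=F, B2=E, B3=F, B4=S
pool-wide coverage (9 outcomes): B1=T, B1=F, B2=S, B2=E, B3=T, B3=F, B4=S, B4=E, B5=T
checked all size-1 subsets: none covers 9 outcomes (max 5/9)
checked all size-2 subsets: none covers 9 outcomes (max 8/9)
the canonical winner is {1, 3, 7}: size 3, full 9-outcome coverage, earliest index list among size-3 covers

Answer: 1, 3, 7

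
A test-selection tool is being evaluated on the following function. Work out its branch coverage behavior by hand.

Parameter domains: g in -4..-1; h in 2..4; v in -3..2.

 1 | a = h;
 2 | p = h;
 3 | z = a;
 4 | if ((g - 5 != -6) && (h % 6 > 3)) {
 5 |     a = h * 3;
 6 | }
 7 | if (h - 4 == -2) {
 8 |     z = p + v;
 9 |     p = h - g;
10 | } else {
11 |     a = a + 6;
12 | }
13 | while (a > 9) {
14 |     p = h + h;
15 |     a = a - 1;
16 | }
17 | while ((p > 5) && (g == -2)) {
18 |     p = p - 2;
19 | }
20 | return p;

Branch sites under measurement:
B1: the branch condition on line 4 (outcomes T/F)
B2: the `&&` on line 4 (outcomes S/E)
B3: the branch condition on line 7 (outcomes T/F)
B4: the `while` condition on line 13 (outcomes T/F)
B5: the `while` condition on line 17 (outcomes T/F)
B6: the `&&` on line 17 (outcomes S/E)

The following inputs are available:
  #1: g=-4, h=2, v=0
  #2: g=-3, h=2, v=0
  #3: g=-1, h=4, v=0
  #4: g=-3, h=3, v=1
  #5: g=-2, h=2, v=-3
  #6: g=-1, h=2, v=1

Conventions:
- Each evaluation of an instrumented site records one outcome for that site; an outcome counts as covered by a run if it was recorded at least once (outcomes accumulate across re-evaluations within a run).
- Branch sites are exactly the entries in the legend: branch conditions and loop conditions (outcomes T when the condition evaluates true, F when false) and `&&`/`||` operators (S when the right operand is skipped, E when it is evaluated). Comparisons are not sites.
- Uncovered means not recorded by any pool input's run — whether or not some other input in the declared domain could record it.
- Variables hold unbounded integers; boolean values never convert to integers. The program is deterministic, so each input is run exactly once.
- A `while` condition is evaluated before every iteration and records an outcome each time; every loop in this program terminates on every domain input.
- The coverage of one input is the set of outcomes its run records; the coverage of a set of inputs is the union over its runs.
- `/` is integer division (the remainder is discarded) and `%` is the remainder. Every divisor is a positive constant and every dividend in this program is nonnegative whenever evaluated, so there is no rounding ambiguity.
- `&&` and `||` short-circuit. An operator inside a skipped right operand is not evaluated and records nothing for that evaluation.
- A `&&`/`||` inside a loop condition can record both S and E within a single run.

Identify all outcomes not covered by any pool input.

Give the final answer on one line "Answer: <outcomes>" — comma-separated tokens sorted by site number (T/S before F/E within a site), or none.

run #1 (g=-4, h=2, v=0) runs B2->E, B1->F, B3->T, B4->F, B6->E, B5->F; records B1=F, B2=E, B3=T, B4=F, B5=F, B6=E
run #2 (g=-3, h=2, v=0) runs B2->E, B1->F, B3->T, B4->F, B6->S, B5->F; records B1=F, B2=E, B3=T, B4=F, B5=F, B6=S
run #3 (g=-1, h=4, v=0) runs B2->S, B1->F, B3->F, B4->T, B4->F, B6->E, B5->F; records B1=F, B2=S, B3=F, B4=T, B4=F, B5=F, B6=E
run #4 (g=-3, h=3, v=1) runs B2->E, B1->F, B3->F, B4->F, B6->S, B5->F; records B1=F, B2=E, B3=F, B4=F, B5=F, B6=S
run #5 (g=-2, h=2, v=-3) runs B2->E, B1->F, B3->T, B4->F, B6->S, B5->F; records B1=F, B2=E, B3=T, B4=F, B5=F, B6=S
run #6 (g=-1, h=2, v=1) runs B2->S, B1->F, B3->T, B4->F, B6->S, B5->F; records B1=F, B2=S, B3=T, B4=F, B5=F, B6=S
union over the pool: B1=F, B2=S, B2=E, B3=T, B3=F, B4=T, B4=F, B5=F, B6=S, B6=E
uncovered (2 of 12): B1=T, B5=T

Answer: B1=T, B5=T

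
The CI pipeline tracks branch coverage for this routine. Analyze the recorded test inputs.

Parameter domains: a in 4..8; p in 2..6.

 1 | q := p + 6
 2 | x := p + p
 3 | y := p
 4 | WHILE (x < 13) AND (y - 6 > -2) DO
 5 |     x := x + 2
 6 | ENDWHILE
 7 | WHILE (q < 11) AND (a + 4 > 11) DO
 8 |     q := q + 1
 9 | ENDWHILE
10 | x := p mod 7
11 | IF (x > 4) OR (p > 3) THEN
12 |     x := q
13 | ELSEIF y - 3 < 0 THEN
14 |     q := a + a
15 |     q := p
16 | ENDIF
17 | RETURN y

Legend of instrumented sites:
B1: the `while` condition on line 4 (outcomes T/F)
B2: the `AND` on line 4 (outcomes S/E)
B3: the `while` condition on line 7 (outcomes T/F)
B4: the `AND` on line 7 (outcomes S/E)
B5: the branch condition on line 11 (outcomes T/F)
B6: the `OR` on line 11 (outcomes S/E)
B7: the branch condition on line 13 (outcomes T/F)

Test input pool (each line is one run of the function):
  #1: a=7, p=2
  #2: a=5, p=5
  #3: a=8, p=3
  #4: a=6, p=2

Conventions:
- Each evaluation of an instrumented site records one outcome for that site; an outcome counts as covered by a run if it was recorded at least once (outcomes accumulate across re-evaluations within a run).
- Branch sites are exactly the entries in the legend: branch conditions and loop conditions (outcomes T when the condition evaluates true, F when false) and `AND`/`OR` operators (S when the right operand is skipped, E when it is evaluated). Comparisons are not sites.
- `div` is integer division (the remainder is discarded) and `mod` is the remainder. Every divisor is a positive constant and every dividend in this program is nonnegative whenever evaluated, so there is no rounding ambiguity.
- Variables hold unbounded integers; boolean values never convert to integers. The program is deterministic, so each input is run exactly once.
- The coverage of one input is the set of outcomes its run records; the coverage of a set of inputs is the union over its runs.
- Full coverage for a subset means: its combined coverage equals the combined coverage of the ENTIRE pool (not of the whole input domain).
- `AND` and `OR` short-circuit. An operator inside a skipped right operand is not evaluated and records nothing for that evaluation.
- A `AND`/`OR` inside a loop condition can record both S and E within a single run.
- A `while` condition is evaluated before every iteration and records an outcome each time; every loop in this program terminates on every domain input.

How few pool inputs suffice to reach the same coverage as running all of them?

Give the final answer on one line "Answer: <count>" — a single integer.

test 1 (a=7, p=2) fires B2->E, B1->F, B4->E, B3->F, B6->E, B5->F, B7->T; hits B1=F, B2=E, B3=F, B4=E, B5=F, B6=E, B7=T
test 2 (a=5, p=5) fires B2->E, B1->T, B2->E, B1->T, B2->S, B1->F, B4->S, B3->F, B6->S, B5->T; hits B1=T, B1=F, B2=S, B2=E, B3=F, B4=S, B5=T, B6=S
test 3 (a=8, p=3) fires B2->E, B1->F, B4->E, B3->T, B4->E, B3->T, B4->S, B3->F, B6->E, B5->F, B7->F; hits B1=F, B2=E, B3=T, B3=F, B4=S, B4=E, B5=F, B6=E, B7=F
test 4 (a=6, p=2) fires B2->E, B1->F, B4->E, B3->F, B6->E, B5->F, B7->T; hits B1=F, B2=E, B3=F, B4=E, B5=F, B6=E, B7=T
the full pool covers 14 outcomes: B1=T, B1=F, B2=S, B2=E, B3=T, B3=F, B4=S, B4=E, B5=T, B5=F, B6=S, B6=E, B7=T, B7=F
no size-1 subset reaches all 14 outcomes (best union: 9/14)
no size-2 subset reaches all 14 outcomes (best union: 13/14)
size 3: inputs {1, 2, 3} cover all 14 outcomes, and no lexicographically smaller subset of this size does

Answer: 3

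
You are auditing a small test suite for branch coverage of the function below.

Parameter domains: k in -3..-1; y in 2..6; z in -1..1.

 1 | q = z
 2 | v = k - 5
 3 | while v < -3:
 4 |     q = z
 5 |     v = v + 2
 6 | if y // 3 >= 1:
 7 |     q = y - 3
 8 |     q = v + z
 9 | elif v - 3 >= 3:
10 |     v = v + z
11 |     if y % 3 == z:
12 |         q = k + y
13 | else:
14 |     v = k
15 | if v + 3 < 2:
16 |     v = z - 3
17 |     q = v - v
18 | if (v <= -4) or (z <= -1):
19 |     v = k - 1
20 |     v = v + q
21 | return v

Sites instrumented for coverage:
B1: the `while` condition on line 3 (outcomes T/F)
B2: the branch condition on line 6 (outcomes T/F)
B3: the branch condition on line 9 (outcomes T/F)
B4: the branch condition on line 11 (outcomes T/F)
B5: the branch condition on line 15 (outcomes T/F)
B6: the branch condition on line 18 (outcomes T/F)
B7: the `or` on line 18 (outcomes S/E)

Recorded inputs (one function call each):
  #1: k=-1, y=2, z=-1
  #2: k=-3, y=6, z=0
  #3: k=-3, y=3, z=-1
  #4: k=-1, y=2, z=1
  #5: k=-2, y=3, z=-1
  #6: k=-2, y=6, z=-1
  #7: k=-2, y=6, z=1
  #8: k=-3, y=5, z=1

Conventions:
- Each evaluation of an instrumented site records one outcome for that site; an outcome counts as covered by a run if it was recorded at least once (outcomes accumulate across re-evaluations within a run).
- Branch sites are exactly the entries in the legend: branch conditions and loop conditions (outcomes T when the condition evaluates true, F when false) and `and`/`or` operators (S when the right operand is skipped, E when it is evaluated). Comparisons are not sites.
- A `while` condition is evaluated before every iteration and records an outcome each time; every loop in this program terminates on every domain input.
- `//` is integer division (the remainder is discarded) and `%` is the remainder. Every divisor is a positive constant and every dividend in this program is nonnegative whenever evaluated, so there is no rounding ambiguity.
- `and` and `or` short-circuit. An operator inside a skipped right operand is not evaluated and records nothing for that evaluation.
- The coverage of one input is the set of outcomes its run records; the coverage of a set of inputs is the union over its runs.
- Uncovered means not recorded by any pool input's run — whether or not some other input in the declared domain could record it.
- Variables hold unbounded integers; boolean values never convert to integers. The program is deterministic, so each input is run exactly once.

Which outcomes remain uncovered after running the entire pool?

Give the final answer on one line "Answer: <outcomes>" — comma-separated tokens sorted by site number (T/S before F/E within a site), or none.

#1 (k=-1, y=2, z=-1) -> B1->T, B1->T, B1->F, B2->F, B3->F, B5->F, B7->E, B6->T; covered: B1=T, B1=F, B2=F, B3=F, B5=F, B6=T, B7=E
#2 (k=-3, y=6, z=0) -> B1->T, B1->T, B1->T, B1->F, B2->T, B5->T, B7->E, B6->F; covered: B1=T, B1=F, B2=T, B5=T, B6=F, B7=E
#3 (k=-3, y=3, z=-1) -> B1->T, B1->T, B1->T, B1->F, B2->T, B5->T, B7->S, B6->T; covered: B1=T, B1=F, B2=T, B5=T, B6=T, B7=S
#4 (k=-1, y=2, z=1) -> B1->T, B1->T, B1->F, B2->F, B3->F, B5->F, B7->E, B6->F; covered: B1=T, B1=F, B2=F, B3=F, B5=F, B6=F, B7=E
#5 (k=-2, y=3, z=-1) -> B1->T, B1->T, B1->F, B2->T, B5->T, B7->S, B6->T; covered: B1=T, B1=F, B2=T, B5=T, B6=T, B7=S
#6 (k=-2, y=6, z=-1) -> B1->T, B1->T, B1->F, B2->T, B5->T, B7->S, B6->T; covered: B1=T, B1=F, B2=T, B5=T, B6=T, B7=S
#7 (k=-2, y=6, z=1) -> B1->T, B1->T, B1->F, B2->T, B5->T, B7->E, B6->F; covered: B1=T, B1=F, B2=T, B5=T, B6=F, B7=E
#8 (k=-3, y=5, z=1) -> B1->T, B1->T, B1->T, B1->F, B2->T, B5->T, B7->E, B6->F; covered: B1=T, B1=F, B2=T, B5=T, B6=F, B7=E
union over the pool: B1=T, B1=F, B2=T, B2=F, B3=F, B5=T, B5=F, B6=T, B6=F, B7=S, B7=E
uncovered (3 of 14): B3=T, B4=T, B4=F

Answer: B3=T, B4=T, B4=F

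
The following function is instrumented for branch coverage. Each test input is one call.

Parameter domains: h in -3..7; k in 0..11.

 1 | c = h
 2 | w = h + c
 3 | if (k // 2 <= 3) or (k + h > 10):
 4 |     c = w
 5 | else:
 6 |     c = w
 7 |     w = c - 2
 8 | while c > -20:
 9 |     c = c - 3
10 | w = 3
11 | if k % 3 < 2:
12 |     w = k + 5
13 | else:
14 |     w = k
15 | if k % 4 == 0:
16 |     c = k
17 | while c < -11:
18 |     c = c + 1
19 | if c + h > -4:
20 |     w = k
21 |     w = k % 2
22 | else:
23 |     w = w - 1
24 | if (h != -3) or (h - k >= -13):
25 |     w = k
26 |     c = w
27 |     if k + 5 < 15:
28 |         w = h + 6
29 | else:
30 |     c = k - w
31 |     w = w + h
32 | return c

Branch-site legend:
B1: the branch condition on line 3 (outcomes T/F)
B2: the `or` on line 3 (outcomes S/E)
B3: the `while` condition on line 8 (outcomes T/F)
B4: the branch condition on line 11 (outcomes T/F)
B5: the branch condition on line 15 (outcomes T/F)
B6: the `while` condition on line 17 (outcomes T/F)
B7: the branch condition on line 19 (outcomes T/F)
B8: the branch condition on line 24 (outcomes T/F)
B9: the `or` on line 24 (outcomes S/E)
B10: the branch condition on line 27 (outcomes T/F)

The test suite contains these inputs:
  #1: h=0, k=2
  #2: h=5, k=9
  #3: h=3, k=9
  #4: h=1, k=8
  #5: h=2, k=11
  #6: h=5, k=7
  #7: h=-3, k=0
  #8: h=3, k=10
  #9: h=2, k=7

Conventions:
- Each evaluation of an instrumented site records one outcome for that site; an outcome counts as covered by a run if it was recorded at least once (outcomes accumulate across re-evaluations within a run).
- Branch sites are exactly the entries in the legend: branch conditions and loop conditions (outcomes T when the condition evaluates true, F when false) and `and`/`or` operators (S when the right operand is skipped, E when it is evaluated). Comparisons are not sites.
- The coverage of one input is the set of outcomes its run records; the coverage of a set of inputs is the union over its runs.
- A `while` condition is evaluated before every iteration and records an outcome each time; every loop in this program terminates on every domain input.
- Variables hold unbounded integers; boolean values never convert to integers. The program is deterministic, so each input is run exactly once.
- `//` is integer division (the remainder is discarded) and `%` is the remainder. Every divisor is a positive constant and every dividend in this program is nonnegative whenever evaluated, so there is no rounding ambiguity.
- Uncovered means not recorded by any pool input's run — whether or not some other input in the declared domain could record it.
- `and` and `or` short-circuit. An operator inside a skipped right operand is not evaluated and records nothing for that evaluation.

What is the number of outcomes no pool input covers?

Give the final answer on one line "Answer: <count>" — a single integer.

input #1 (h=0, k=2): covers B1=T, B2=S, B3=T, B3=F, B4=F, B5=F, B6=T, B6=F, B7=F, B8=T, B9=S, B10=T
input #2 (h=5, k=9): covers B1=T, B2=E, B3=T, B3=F, B4=T, B5=F, B6=T, B6=F, B7=F, B8=T, B9=S, B10=T
input #3 (h=3, k=9): covers B1=T, B2=E, B3=T, B3=F, B4=T, B5=F, B6=T, B6=F, B7=F, B8=T, B9=S, B10=T
input #4 (h=1, k=8): covers B1=F, B2=E, B3=T, B3=F, B4=F, B5=T, B6=F, B7=T, B8=T, B9=S, B10=T
input #5 (h=2, k=11): covers B1=T, B2=E, B3=T, B3=F, B4=F, B5=F, B6=T, B6=F, B7=F, B8=T, B9=S, B10=F
input #6 (h=5, k=7): covers B1=T, B2=S, B3=T, B3=F, B4=T, B5=F, B6=T, B6=F, B7=F, B8=T, B9=S, B10=T
input #7 (h=-3, k=0): covers B1=T, B2=S, B3=T, B3=F, B4=T, B5=T, B6=F, B7=T, B8=T, B9=E, B10=T
input #8 (h=3, k=10): covers B1=T, B2=E, B3=T, B3=F, B4=T, B5=F, B6=T, B6=F, B7=F, B8=T, B9=S, B10=F
input #9 (h=2, k=7): covers B1=T, B2=S, B3=T, B3=F, B4=T, B5=F, B6=T, B6=F, B7=F, B8=T, B9=S, B10=T
union over the pool: B1=T, B1=F, B2=S, B2=E, B3=T, B3=F, B4=T, B4=F, B5=T, B5=F, B6=T, B6=F, B7=T, B7=F, B8=T, B9=S, B9=E, B10=T, B10=F
uncovered (1 of 20): B8=F

Answer: 1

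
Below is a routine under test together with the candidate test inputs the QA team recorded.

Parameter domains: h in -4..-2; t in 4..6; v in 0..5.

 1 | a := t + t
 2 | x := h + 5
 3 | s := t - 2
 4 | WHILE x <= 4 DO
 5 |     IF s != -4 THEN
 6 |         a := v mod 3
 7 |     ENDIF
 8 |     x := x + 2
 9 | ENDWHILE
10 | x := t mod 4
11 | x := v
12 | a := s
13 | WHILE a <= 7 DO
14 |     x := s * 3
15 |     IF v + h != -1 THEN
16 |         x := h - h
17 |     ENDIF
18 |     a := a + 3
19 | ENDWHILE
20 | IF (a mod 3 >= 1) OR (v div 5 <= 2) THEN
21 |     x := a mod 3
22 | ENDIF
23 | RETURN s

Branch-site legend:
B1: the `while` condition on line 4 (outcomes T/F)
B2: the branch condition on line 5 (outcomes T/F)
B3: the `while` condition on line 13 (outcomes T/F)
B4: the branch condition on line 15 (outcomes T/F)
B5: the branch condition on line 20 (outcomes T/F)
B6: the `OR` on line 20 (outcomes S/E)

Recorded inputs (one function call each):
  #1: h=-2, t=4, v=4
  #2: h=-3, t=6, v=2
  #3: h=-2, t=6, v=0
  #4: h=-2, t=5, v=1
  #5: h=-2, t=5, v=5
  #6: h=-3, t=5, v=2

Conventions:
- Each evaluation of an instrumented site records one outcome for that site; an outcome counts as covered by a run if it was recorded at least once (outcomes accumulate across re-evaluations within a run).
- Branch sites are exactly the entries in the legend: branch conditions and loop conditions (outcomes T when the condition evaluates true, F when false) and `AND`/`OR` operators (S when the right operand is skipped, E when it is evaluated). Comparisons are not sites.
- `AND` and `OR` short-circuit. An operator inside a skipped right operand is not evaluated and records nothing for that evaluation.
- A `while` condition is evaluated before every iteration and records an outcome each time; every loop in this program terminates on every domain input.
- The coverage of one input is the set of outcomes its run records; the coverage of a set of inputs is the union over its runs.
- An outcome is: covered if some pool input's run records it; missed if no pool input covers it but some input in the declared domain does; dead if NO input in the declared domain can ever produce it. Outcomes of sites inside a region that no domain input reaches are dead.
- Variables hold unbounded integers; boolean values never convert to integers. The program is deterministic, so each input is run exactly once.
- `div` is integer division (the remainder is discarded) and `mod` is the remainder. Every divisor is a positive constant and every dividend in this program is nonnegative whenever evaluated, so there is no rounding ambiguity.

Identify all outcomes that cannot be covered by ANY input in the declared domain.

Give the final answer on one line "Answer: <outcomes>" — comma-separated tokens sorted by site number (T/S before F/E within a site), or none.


checking every outcome against all 54 domain inputs:
  B2=F: no domain input ever produces it -> dead
  B5=F: no domain input ever produces it -> dead
  reachable outcomes have witnesses, e.g. B1=T (e.g. h=-4, t=4, v=0), B1=F (e.g. h=-4, t=4, v=0), B2=T (e.g. h=-4, t=4, v=0), B3=T (e.g. h=-4, t=4, v=0)
Answer: B2=F, B5=F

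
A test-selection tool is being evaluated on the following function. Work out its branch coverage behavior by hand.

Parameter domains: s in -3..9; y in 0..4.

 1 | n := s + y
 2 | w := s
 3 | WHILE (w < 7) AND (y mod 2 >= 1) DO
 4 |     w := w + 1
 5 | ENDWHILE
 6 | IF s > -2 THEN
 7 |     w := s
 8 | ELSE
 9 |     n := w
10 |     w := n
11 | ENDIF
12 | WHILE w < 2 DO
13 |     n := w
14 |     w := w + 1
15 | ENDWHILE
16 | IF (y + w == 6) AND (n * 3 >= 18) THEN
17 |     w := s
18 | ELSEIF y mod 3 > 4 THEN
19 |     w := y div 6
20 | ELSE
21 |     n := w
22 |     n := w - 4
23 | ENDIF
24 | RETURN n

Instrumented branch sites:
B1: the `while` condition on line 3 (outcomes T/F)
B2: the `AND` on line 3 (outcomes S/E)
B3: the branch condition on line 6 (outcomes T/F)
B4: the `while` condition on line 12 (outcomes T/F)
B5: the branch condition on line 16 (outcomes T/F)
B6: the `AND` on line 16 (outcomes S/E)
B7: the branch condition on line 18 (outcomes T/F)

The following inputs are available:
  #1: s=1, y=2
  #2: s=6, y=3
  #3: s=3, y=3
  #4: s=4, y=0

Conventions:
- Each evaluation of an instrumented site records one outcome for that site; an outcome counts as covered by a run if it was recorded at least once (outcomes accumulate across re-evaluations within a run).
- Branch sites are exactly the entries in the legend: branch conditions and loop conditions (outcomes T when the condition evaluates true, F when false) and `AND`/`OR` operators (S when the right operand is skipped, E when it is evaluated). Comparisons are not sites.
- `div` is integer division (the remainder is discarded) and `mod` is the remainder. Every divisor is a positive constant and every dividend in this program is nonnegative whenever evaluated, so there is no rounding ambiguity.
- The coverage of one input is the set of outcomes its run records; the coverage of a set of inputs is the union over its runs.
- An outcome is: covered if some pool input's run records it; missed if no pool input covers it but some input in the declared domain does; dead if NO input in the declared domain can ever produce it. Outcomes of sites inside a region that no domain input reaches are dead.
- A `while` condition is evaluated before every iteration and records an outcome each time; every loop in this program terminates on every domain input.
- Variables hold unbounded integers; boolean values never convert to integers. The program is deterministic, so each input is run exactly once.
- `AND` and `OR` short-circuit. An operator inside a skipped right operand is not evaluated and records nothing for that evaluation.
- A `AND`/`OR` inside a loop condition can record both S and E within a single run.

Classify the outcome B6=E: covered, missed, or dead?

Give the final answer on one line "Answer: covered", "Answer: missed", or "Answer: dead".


B6=E is recorded by pool input(s) 3 -> covered
Answer: covered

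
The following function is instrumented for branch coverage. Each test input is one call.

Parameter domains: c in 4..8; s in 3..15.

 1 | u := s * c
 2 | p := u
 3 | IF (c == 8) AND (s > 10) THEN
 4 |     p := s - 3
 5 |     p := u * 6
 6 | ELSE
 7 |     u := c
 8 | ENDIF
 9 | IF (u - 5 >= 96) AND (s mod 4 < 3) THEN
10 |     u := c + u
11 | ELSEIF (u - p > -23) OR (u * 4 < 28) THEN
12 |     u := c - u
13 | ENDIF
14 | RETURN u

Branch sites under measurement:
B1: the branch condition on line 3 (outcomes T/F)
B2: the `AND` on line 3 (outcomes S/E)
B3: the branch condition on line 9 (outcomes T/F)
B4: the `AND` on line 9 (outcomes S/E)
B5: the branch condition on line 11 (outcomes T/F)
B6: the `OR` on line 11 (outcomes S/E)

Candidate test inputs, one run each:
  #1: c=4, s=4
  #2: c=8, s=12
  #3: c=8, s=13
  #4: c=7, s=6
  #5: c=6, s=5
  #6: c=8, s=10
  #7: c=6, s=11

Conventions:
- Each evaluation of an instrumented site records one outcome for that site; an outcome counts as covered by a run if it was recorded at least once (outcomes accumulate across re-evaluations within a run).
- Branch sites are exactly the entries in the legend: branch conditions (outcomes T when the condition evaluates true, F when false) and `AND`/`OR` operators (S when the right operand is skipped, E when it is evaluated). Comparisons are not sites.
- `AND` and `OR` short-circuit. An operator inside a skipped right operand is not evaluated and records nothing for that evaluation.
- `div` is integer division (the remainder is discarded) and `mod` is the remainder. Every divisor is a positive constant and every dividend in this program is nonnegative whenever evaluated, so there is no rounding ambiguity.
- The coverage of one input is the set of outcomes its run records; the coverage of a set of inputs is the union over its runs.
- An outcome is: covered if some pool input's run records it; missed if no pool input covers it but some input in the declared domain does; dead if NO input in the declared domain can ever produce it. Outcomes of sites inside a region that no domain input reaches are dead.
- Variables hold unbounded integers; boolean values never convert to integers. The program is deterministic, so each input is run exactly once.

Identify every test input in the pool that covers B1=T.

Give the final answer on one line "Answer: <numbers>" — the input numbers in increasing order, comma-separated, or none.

input #1 (c=4, s=4): misses B1=T
input #2 (c=8, s=12): covers B1=T
input #3 (c=8, s=13): covers B1=T
input #4 (c=7, s=6): misses B1=T
input #5 (c=6, s=5): misses B1=T
input #6 (c=8, s=10): misses B1=T
input #7 (c=6, s=11): misses B1=T

Answer: 2, 3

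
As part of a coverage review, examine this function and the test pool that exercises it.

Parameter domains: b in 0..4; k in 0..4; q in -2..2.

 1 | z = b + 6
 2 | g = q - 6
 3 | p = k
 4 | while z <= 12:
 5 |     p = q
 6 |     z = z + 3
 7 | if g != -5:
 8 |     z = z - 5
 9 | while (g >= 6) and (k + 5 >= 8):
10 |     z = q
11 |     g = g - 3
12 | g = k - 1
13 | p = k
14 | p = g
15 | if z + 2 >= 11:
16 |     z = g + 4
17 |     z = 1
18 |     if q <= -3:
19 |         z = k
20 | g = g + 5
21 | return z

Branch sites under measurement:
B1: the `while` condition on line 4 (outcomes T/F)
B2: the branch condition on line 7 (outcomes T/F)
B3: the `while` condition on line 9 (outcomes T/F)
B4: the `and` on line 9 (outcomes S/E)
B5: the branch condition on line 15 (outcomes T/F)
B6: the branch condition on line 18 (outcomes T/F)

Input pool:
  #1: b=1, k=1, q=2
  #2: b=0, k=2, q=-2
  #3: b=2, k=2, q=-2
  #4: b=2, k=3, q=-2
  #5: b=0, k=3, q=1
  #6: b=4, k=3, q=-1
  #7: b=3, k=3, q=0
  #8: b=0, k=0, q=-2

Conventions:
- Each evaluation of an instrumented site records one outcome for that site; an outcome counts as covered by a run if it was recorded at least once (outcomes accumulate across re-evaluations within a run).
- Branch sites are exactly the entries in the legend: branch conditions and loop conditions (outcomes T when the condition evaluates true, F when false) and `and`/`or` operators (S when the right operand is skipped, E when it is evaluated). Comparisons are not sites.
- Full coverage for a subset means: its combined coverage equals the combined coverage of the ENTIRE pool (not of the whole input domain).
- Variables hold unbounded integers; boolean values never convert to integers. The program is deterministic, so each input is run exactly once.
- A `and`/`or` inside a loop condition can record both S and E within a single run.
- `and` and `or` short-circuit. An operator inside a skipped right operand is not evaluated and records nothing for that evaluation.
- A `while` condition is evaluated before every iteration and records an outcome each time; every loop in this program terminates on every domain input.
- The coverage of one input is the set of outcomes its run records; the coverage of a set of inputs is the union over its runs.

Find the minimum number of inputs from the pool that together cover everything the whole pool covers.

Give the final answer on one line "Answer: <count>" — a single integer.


run #1 (b=1, k=1, q=2) runs B1->T, B1->T, B1->F, B2->T, B4->S, B3->F, B5->F; records B1=T, B1=F, B2=T, B3=F, B4=S, B5=F
run #2 (b=0, k=2, q=-2) runs B1->T, B1->T, B1->T, B1->F, B2->T, B4->S, B3->F, B5->T, B6->F; records B1=T, B1=F, B2=T, B3=F, B4=S, B5=T, B6=F
run #3 (b=2, k=2, q=-2) runs B1->T, B1->T, B1->F, B2->T, B4->S, B3->F, B5->T, B6->F; records B1=T, B1=F, B2=T, B3=F, B4=S, B5=T, B6=F
run #4 (b=2, k=3, q=-2) runs B1->T, B1->T, B1->F, B2->T, B4->S, B3->F, B5->T, B6->F; records B1=T, B1=F, B2=T, B3=F, B4=S, B5=T, B6=F
run #5 (b=0, k=3, q=1) runs B1->T, B1->T, B1->T, B1->F, B2->F, B4->S, B3->F, B5->T, B6->F; records B1=T, B1=F, B2=F, B3=F, B4=S, B5=T, B6=F
run #6 (b=4, k=3, q=-1) runs B1->T, B1->F, B2->T, B4->S, B3->F, B5->F; records B1=T, B1=F, B2=T, B3=F, B4=S, B5=F
run #7 (b=3, k=3, q=0) runs B1->T, B1->T, B1->F, B2->T, B4->S, B3->F, B5->T, B6->F; records B1=T, B1=F, B2=T, B3=F, B4=S, B5=T, B6=F
run #8 (b=0, k=0, q=-2) runs B1->T, B1->T, B1->T, B1->F, B2->T, B4->S, B3->F, B5->T, B6->F; records B1=T, B1=F, B2=T, B3=F, B4=S, B5=T, B6=F
together the pool reaches 9 outcomes: B1=T, B1=F, B2=T, B2=F, B3=F, B4=S, B5=T, B5=F, B6=F
checked all size-1 subsets: none covers 9 outcomes (max 7/9)
inputs {1, 5} (size 2) cover everything; no size-2 subset with a lexicographically smaller index list covers all 9
Answer: 2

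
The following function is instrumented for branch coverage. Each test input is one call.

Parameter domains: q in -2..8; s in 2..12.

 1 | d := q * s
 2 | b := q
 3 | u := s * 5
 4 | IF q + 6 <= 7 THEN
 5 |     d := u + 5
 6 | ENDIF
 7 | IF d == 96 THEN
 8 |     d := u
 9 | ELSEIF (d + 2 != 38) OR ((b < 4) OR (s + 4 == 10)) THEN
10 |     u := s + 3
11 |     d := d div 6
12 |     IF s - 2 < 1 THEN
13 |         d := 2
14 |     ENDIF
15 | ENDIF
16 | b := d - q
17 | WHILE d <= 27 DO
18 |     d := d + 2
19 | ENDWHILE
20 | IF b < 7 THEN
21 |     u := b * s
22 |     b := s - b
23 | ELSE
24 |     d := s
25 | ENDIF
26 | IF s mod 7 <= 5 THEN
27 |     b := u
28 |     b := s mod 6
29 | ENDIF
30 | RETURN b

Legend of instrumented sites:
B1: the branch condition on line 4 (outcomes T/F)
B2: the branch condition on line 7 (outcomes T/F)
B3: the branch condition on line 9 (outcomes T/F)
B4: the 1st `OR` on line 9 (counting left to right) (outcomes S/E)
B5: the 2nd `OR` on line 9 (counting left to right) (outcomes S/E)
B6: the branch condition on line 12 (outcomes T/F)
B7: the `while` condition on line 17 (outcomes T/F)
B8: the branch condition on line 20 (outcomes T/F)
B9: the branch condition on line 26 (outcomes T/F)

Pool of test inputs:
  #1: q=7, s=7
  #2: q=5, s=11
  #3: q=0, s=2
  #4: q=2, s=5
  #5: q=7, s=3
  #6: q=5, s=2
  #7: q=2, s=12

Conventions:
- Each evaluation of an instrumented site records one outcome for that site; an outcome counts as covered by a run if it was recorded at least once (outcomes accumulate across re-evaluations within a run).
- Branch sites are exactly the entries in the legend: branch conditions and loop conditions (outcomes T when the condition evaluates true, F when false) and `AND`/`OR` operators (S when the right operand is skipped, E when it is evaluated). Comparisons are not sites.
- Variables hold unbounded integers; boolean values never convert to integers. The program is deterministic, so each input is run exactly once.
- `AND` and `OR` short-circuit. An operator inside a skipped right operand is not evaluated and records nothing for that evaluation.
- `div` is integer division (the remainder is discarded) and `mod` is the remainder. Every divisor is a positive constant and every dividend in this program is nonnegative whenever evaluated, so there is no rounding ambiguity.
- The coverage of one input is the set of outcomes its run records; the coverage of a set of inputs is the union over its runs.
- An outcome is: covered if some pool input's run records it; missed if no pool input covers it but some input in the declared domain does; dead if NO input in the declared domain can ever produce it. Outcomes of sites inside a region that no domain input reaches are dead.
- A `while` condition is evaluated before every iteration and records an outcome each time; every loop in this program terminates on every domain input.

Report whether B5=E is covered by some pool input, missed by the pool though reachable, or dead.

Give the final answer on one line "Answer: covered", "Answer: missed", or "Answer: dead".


no pool input records B5=E
but domain input (q=4, s=9) does record it -> reachable, so missed
Answer: missed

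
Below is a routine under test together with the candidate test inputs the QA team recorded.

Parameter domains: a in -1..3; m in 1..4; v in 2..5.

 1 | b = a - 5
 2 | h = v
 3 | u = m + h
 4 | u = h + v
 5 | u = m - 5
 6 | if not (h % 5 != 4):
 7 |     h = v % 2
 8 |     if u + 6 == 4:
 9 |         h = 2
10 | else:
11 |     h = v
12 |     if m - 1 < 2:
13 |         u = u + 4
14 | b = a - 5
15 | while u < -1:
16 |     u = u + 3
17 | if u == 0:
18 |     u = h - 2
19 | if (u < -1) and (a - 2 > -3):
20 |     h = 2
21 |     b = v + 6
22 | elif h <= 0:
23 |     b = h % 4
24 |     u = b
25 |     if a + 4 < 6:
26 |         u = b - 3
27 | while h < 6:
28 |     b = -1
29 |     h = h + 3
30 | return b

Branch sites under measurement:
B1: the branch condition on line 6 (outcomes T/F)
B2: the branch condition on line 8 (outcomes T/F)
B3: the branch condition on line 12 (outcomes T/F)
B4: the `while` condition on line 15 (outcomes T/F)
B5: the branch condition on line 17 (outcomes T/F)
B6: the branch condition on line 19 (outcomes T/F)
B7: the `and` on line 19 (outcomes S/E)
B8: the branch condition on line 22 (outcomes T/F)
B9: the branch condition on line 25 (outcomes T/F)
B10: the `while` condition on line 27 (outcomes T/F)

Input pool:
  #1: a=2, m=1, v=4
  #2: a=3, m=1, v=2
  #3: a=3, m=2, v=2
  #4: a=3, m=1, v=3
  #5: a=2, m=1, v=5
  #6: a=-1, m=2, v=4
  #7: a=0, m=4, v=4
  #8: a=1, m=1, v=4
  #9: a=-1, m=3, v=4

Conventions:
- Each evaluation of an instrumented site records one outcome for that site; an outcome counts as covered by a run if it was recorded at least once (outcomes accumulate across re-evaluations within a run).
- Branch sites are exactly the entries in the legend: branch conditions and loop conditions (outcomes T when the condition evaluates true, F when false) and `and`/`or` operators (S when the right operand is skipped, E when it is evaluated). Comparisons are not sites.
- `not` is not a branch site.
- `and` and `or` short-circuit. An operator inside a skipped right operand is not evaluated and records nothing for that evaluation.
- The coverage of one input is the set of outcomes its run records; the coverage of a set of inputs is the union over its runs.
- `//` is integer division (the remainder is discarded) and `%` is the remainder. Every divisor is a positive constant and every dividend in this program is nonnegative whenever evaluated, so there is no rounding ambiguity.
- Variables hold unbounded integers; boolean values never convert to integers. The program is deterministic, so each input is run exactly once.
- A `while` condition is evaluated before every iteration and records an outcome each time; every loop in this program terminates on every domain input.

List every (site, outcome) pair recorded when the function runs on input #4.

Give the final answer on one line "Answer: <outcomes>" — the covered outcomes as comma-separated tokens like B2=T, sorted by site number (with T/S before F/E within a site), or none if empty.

Simulating input #4 (a=3, m=1, v=3) step by step:
  B1->F, B3->T, B4->F, B5->T, B7->S, B6->F, B8->F, B10->T, B10->F
deduplicating events, the covered set is: B1=F, B3=T, B4=F, B5=T, B6=F, B7=S, B8=F, B10=T, B10=F

Answer: B1=F, B3=T, B4=F, B5=T, B6=F, B7=S, B8=F, B10=T, B10=F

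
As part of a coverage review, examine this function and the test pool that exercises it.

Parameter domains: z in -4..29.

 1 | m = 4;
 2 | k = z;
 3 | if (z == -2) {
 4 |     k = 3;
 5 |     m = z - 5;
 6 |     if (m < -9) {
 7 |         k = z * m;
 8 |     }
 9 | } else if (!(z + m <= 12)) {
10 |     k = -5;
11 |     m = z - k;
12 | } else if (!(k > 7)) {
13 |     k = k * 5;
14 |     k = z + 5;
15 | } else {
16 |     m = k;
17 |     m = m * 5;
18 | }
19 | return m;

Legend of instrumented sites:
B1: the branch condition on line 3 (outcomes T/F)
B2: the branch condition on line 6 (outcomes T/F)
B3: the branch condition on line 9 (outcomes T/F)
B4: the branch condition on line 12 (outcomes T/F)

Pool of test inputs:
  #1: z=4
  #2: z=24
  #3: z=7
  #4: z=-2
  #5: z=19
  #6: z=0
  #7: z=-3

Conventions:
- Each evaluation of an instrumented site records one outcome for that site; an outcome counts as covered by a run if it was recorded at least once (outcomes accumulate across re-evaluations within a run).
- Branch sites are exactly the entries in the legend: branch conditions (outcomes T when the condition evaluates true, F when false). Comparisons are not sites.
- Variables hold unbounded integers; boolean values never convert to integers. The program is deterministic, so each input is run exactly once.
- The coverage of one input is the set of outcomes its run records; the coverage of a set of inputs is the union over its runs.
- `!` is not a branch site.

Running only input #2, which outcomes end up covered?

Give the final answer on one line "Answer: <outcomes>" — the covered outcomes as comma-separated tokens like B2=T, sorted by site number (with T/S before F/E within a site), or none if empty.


Simulating input #2 (z=24) step by step:
  B1->F, B3->T
collecting distinct outcomes: B1=F, B3=T
Answer: B1=F, B3=T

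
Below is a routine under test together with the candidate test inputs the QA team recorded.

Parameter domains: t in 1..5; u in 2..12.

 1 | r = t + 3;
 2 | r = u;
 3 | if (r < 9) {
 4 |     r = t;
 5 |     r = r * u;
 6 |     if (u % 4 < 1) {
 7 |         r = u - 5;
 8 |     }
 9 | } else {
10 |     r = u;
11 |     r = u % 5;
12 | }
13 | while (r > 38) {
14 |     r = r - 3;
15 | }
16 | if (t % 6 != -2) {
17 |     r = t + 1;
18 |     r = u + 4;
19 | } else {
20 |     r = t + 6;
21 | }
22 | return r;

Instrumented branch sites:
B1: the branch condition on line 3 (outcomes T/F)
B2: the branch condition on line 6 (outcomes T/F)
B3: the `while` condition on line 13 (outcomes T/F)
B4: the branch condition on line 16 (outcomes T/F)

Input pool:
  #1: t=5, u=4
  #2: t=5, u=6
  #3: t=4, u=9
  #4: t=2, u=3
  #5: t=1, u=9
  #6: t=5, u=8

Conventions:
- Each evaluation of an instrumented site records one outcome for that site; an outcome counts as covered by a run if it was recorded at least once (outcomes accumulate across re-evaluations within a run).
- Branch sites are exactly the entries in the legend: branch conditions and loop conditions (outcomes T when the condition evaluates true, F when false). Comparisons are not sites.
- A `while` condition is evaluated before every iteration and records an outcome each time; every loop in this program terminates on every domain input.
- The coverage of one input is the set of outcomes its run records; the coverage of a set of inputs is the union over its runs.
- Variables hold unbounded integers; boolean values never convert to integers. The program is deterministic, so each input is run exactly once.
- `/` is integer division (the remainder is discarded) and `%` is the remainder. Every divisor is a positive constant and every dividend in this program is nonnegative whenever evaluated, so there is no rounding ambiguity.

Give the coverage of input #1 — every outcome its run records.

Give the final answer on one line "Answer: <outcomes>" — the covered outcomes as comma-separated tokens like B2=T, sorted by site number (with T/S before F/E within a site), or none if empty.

Event log for input #1 (t=5, u=4):
  B1->T, B2->T, B3->F, B4->T
distinct outcomes covered: B1=T, B2=T, B3=F, B4=T

Answer: B1=T, B2=T, B3=F, B4=T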